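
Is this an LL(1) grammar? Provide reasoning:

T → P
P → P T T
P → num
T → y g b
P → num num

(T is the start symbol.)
No. Predict set conflict for P: { 'num' }

A grammar is LL(1) if for each non-terminal N with multiple productions, the predict sets of those productions are pairwise disjoint, where PREDICT(N → α) = (FIRST(α) \ {ε}) ∪ (FOLLOW(N) if α ⇒* ε).

Relevant sets:
  FIRST(P) = { 'num' }

For T:
  PREDICT(T → P) = { 'num' }
  PREDICT(T → y g b) = { 'y' }
For P:
  PREDICT(P → P T T) = { 'num' }
  PREDICT(P → num) = { 'num' }
  PREDICT(P → num num) = { 'num' }

Conflict found: Predict set conflict for P: { 'num' }
The grammar is NOT LL(1).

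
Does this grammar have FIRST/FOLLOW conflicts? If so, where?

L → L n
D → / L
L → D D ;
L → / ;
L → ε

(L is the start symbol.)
Yes. L → L n with FOLLOW(L) on { '/', 'n' }; L → D D ';' with FOLLOW(L) on { '/' }; L → '/' ';' with FOLLOW(L) on { '/' }

A FIRST/FOLLOW conflict occurs when a non-terminal N has a nullable alternative N → β (β ⇒* ε) and another alternative N → α with FIRST(α) ∩ FOLLOW(N) ≠ ∅: on such a lookahead the parser cannot decide between expanding α and letting N vanish via β.

Nullable non-terminals: L.
FIRST sets used below: FIRST(L) = { '/', 'n', ε }, FIRST(D) = { '/' }

L: nullable alternative(s) L → ε; FOLLOW(L) = { $, '/', ';', 'n' }
  L → L n: FIRST \ {ε} = { '/', 'n' } — overlaps FOLLOW(L) on { '/', 'n' }: CONFLICT
  L → D D ;: FIRST \ {ε} = { '/' } — overlaps FOLLOW(L) on { '/' }: CONFLICT
  L → / ;: FIRST \ {ε} = { '/' } — overlaps FOLLOW(L) on { '/' }: CONFLICT
  L → ε: FIRST \ {ε} = { } — this is the only nullable alternative, skip

D has no nullable alternative, so no FIRST/FOLLOW check is needed there.

So the grammar has 3 FIRST/FOLLOW conflicts (marked CONFLICT above).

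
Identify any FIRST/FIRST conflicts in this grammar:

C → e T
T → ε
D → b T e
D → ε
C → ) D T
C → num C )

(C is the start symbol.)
A FIRST/FIRST conflict occurs when two productions N → α and N → β for the same non-terminal have FIRST(α) ∩ FIRST(β) ≠ ∅ (with ε ∈ FIRST of a nullable right-hand side, so two nullable alternatives also conflict).

Productions for C:
  C → e T: FIRST = { 'e' }
  C → ) D T: FIRST = { ')' }
  C → num C ): FIRST = { 'num' }
Productions for D:
  D → b T e: FIRST = { 'b' }
  D → ε: FIRST = { ε }
T has only one production, so no FIRST/FIRST conflict is possible there.

All alternatives of each non-terminal have pairwise disjoint FIRST sets.

Answer: No FIRST/FIRST conflicts.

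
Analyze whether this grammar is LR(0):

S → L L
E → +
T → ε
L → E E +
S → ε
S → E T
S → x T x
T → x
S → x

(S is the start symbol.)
No. Shift-reduce conflict between [S → .] and [E → . +]

Augment with S' → S and build the canonical LR(0) collection (I0 = CLOSURE({[S' → . S]}), then GOTO on every symbol after a dot until no new states appear). It has 14 states:
  I0: { [E → . +], [L → . E E +], [S → . E T], [S → . L L], [S → . x T x], [S → . x], [S → .], [S' → . S] }  — shift, reduce
  I1: { [E → + .] }  — reduce
  I2: { [E → . +], [L → E . E +], [S → E . T], [T → . x], [T → .] }  — shift, reduce
  I3: { [E → . +], [L → . E E +], [S → L . L] }  — shift
  I4: { [S' → S .] }  — accept
  I5: { [S → x . T x], [S → x .], [T → . x], [T → .] }  — shift, 2 reduces
  I6: { [S → x T . x] }  — shift
  I7: { [T → x .] }  — reduce
  I8: { [S → x T x .] }  — reduce
  I9: { [E → . +], [L → E . E +] }  — shift
  I10: { [S → L L .] }  — reduce
  I11: { [L → E E . +] }  — shift
  I12: { [L → E E + .] }  — reduce
  I13: { [S → E T .] }  — reduce

Conflict in state I0:
  Shift-reduce conflict between [S → .] and [E → . +]
So the grammar is NOT LR(0).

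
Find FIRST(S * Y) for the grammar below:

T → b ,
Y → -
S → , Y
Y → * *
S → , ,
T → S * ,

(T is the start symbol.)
{ ',' }

FIRST sets of the non-terminals involved (from the grammar, by fixed-point iteration):
  FIRST(S) = { ',' }

To compute FIRST(S * Y), process the symbols left to right:
Symbol S is a non-terminal. Add FIRST(S) \ {ε} = { ',' }
S is not nullable (ε ∉ FIRST(S)), so stop here.
FIRST(S * Y) = { ',' }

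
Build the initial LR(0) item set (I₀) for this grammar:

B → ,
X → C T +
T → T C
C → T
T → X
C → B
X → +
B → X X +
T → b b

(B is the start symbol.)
First, augment the grammar with B' → B
I₀ = CLOSURE({ [B' → . B] }):
  [B' → . B] has the dot before B: add [B → . ,], [B → . X X +]
  [B → . X X +] has the dot before X: add [X → . C T +], [X → . +]
  [X → . C T +] has the dot before C: add [C → . T], [C → . B]
  [C → . T] has the dot before T: add [T → . T C], [T → . X], [T → . b b]
No further items can be added.

I₀ = { [B → . ,], [B → . X X +], [B' → . B], [C → . B], [C → . T], [T → . T C], [T → . X], [T → . b b], [X → . +], [X → . C T +] }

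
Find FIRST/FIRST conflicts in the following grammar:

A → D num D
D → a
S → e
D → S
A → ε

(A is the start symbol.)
A FIRST/FIRST conflict occurs when two productions N → α and N → β for the same non-terminal have FIRST(α) ∩ FIRST(β) ≠ ∅ (with ε ∈ FIRST of a nullable right-hand side, so two nullable alternatives also conflict).

FIRST sets of the non-terminals at (or reachable through a nullable prefix from) the front of some alternative:
  FIRST(D) = { 'a', 'e' }
  FIRST(S) = { 'e' }

Productions for A:
  A → D num D: FIRST = { 'a', 'e' }
  A → ε: FIRST = { ε }
Productions for D:
  D → a: FIRST = { 'a' }
  D → S: FIRST = { 'e' }
S has only one production, so no FIRST/FIRST conflict is possible there.

All alternatives of each non-terminal have pairwise disjoint FIRST sets.

Answer: No FIRST/FIRST conflicts.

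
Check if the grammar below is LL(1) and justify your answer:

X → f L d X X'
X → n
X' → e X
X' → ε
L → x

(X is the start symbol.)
No. Predict set conflict for X': { 'e' }

A grammar is LL(1) if for each non-terminal N with multiple productions, the predict sets of those productions are pairwise disjoint, where PREDICT(N → α) = (FIRST(α) \ {ε}) ∪ (FOLLOW(N) if α ⇒* ε).

Relevant sets:
  FOLLOW(X') = { $, 'e' }

For X:
  PREDICT(X → f L d X X') = { 'f' }
  PREDICT(X → n) = { 'n' }
For X':
  PREDICT(X' → e X) = { 'e' }
  PREDICT(X' → ε) = { $, 'e' }
L has a single production, so nothing to check there.

Conflict found: Predict set conflict for X': { 'e' }
The grammar is NOT LL(1).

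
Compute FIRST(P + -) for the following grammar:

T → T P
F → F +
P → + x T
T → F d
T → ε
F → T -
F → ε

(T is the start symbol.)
FIRST sets of the non-terminals involved (from the grammar, by fixed-point iteration):
  FIRST(P) = { '+' }

To compute FIRST(P + -), process the symbols left to right:
Symbol P is a non-terminal. Add FIRST(P) \ {ε} = { '+' }
P is not nullable (ε ∉ FIRST(P)), so stop here.
FIRST(P + -) = { '+' }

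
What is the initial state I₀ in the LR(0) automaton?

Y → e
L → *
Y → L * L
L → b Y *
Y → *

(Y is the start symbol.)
{ [L → . *], [L → . b Y *], [Y → . *], [Y → . L * L], [Y → . e], [Y' → . Y] }

First, augment the grammar with Y' → Y
I₀ = CLOSURE({ [Y' → . Y] }):
  [Y' → . Y] has the dot before Y: add [Y → . e], [Y → . L * L], [Y → . *]
  [Y → . L * L] has the dot before L: add [L → . *], [L → . b Y *]
No further items can be added.

I₀ = { [L → . *], [L → . b Y *], [Y → . *], [Y → . L * L], [Y → . e], [Y' → . Y] }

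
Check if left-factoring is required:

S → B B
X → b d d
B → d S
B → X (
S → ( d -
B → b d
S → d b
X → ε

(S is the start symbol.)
Left-factoring is needed when two productions for the same non-terminal
share a common prefix on the right-hand side.

Productions for S:
  S → B B
  S → ( d -
  S → d b
Productions for X:
  X → b d d
  X → ε
Productions for B:
  B → d S
  B → X (
  B → b d

No common prefixes found.

Answer: No, left-factoring is not needed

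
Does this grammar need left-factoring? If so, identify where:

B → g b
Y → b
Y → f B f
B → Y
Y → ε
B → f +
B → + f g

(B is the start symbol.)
No, left-factoring is not needed

Left-factoring is needed when two productions for the same non-terminal
share a common prefix on the right-hand side.

Productions for B:
  B → g b
  B → Y
  B → f +
  B → + f g
Productions for Y:
  Y → b
  Y → f B f
  Y → ε

No common prefixes found.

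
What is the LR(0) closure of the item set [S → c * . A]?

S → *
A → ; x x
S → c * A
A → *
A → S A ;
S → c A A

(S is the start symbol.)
{ [A → . *], [A → . ; x x], [A → . S A ;], [S → . *], [S → . c * A], [S → . c A A], [S → c * . A] }

To compute CLOSURE, for each item [A → α.Bβ] where B is a non-terminal, add [B → .γ] for all productions B → γ; repeat for the newly added items until nothing changes.

Start with: [S → c * . A]
  [S → c * . A] has the dot before A: add [A → . ; x x], [A → . *], [A → . S A ;]
  [A → . S A ;] has the dot before S: add [S → . *], [S → . c * A], [S → . c A A]
No further items can be added.

CLOSURE = { [A → . *], [A → . ; x x], [A → . S A ;], [S → . *], [S → . c * A], [S → . c A A], [S → c * . A] }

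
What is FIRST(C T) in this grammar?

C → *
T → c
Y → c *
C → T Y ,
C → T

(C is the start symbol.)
FIRST sets of the non-terminals involved (from the grammar, by fixed-point iteration):
  FIRST(C) = { '*', 'c' }

To compute FIRST(C T), process the symbols left to right:
Symbol C is a non-terminal. Add FIRST(C) \ {ε} = { '*', 'c' }
C is not nullable (ε ∉ FIRST(C)), so stop here.
FIRST(C T) = { '*', 'c' }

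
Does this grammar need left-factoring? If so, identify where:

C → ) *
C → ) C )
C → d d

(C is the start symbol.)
Yes, C has productions with common prefix ')'

Left-factoring is needed when two productions for the same non-terminal
share a common prefix on the right-hand side.

Productions for C:
  C → ) *
  C → ) C )
  C → d d

Found common prefix ')' in productions for C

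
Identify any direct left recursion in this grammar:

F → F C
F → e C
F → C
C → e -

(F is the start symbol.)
Direct left recursion occurs when N → N α for some non-terminal N (the right-hand side begins with the left-hand side itself).

F → F C: LEFT RECURSIVE (starts with F)
F → e C: starts with e
F → C: starts with C
C → e -: starts with e

The grammar has direct left recursion on: F.

Answer: Yes, F is left-recursive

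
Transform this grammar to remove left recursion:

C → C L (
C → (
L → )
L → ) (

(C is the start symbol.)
C is directly left-recursive. The standard transformation for
  A → A α₁ | ... | A α_m | β₁ | ... | β_n
is
  A  → β₁ A' | ... | β_n A'
  A' → α₁ A' | ... | α_m A' | ε

C → ( becomes C → ( C'
C → C L ( becomes C' → L ( C'
Add C' → ε

Productions for other non-terminals are unchanged:
  L → )
  L → ) (

Resulting grammar:
C → ( C'
C' → L ( C'
C' → ε
L → )
L → ) (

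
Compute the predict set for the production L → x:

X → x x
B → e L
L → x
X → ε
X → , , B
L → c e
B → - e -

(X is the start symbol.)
PREDICT(L → x) = (FIRST(RHS) \ {ε}) ∪ (FOLLOW(L) if ε ∈ FIRST(RHS), i.e. RHS ⇒* ε)
FIRST(x) = { 'x' }
ε ∉ FIRST(x), so FOLLOW(L) is not added.
PREDICT(L → x) = { 'x' }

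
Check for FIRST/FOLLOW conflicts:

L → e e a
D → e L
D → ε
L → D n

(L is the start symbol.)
No FIRST/FOLLOW conflicts.

Nullable non-terminals: D.

D: nullable alternative(s) D → ε; FOLLOW(D) = { 'n' }
  D → e L: FIRST \ {ε} = { 'e' } — disjoint from FOLLOW(D)
  D → ε: FIRST \ {ε} = { } — this is the only nullable alternative, skip

L has no nullable alternative, so no FIRST/FOLLOW check is needed there.

No FIRST/FOLLOW conflicts found.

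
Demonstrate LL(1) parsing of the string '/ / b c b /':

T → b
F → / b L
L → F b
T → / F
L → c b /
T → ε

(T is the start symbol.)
LL(1) parsing maintains a stack (initially the start symbol over $) and the input. At each step: if the stack top is a terminal, match it against the current input token; if it is a non-terminal N, replace it with the RHS of M[N, lookahead] (the unique production whose predict set contains the lookahead).

Stack is shown with the top on the left.

Stack    Input          Action
------------------------------
T $      / / b c b / $  output T → / F
/ F $    / / b c b / $  match '/'
F $      / b c b / $    output F → / b L
/ b L $  / b c b / $    match '/'
b L $    b c b / $      match 'b'
L $      c b / $        output L → c b /
c b / $  c b / $        match 'c'
b / $    b / $          match 'b'
/ $      / $            match '/'
$        $              accept

The string is accepted.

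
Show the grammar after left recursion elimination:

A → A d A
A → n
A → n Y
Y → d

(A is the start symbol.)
A is directly left-recursive. The standard transformation for
  A → A α₁ | ... | A α_m | β₁ | ... | β_n
is
  A  → β₁ A' | ... | β_n A'
  A' → α₁ A' | ... | α_m A' | ε

A → n becomes A → n A'
A → n Y becomes A → n Y A'
A → A d A becomes A' → d A A'
Add A' → ε

Productions for other non-terminals are unchanged:
  Y → d

Resulting grammar:
A → n A'
A → n Y A'
A' → d A A'
A' → ε
Y → d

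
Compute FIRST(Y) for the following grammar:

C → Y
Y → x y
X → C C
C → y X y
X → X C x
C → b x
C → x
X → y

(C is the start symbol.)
To compute FIRST(Y), examine every production with Y on the left-hand side, reading each right-hand side left to right until a non-nullable symbol is reached.

From Y → x y:
  - x is a terminal: add 'x' and stop

Collecting: FIRST(Y) = { 'x' }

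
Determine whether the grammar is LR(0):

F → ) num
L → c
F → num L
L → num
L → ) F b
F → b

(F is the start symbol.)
Augment with F' → F and build the canonical LR(0) collection (I0 = CLOSURE({[F' → . F]}), then GOTO on every symbol after a dot until no new states appear). It has 12 states:
  I0: { [F → . ) num], [F → . b], [F → . num L], [F' → . F] }  — shift
  I1: { [F → ) . num] }  — shift
  I2: { [F' → F .] }  — accept
  I3: { [F → b .] }  — reduce
  I4: { [F → num . L], [L → . ) F b], [L → . c], [L → . num] }  — shift
  I5: { [F → . ) num], [F → . b], [F → . num L], [L → ) . F b] }  — shift
  I6: { [F → num L .] }  — reduce
  I7: { [L → c .] }  — reduce
  I8: { [L → num .] }  — reduce
  I9: { [L → ) F . b] }  — shift
  I10: { [L → ) F b .] }  — reduce
  I11: { [F → ) num .] }  — reduce

Every state is either a pure shift/goto state or contains exactly one complete item and nothing to shift — no conflicts. The grammar is LR(0).

Answer: Yes, the grammar is LR(0)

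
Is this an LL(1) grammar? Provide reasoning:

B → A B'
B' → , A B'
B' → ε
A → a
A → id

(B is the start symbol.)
A grammar is LL(1) if for each non-terminal N with multiple productions, the predict sets of those productions are pairwise disjoint, where PREDICT(N → α) = (FIRST(α) \ {ε}) ∪ (FOLLOW(N) if α ⇒* ε).

Relevant sets:
  FOLLOW(B') = { $ }

For B':
  PREDICT(B' → ',' A B') = { ',' }
  PREDICT(B' → ε) = { $ }
For A:
  PREDICT(A → a) = { 'a' }
  PREDICT(A → id) = { 'id' }
B has a single production, so nothing to check there.

All predict sets are disjoint. The grammar IS LL(1).

Answer: Yes, the grammar is LL(1).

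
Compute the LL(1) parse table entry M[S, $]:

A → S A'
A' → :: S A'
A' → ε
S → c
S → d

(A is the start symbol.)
To find M[S, $], we find productions for S where $ is in the predict set (PREDICT(N → α) = (FIRST(α) \ {ε}) ∪ (FOLLOW(N) if α ⇒* ε)).

S → c: PREDICT = { 'c' }
S → d: PREDICT = { 'd' }

M[S, $] is empty (no production applies)

Answer: Empty (error entry)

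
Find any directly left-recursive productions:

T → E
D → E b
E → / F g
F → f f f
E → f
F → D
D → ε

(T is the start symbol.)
T → E: starts with E
D → E b: starts with E
E → / F g: starts with '/'
F → f f f: starts with f
E → f: starts with f
F → D: starts with D
D → ε: starts with ε

No direct left recursion found.

Answer: No direct left recursion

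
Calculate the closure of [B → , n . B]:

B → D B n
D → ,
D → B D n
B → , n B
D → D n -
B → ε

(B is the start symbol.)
Start with: [B → , n . B]
  [B → , n . B] has the dot before B: add [B → . D B n], [B → . , n B], [B → .]
  [B → . D B n] has the dot before D: add [D → . ,], [D → . B D n], [D → . D n -]
No further items can be added.

CLOSURE = { [B → , n . B], [B → . , n B], [B → . D B n], [B → .], [D → . ,], [D → . B D n], [D → . D n -] }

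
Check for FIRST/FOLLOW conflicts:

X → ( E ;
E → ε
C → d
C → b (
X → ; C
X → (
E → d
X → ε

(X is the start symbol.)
No FIRST/FOLLOW conflicts.

A FIRST/FOLLOW conflict occurs when a non-terminal N has a nullable alternative N → β (β ⇒* ε) and another alternative N → α with FIRST(α) ∩ FOLLOW(N) ≠ ∅: on such a lookahead the parser cannot decide between expanding α and letting N vanish via β.

Nullable non-terminals: E, X.

E: nullable alternative(s) E → ε; FOLLOW(E) = { ';' }
  E → ε: FIRST \ {ε} = { } — this is the only nullable alternative, skip
  E → d: FIRST \ {ε} = { 'd' } — disjoint from FOLLOW(E)

X: nullable alternative(s) X → ε; FOLLOW(X) = { $ }
  X → ( E ;: FIRST \ {ε} = { '(' } — disjoint from FOLLOW(X)
  X → ; C: FIRST \ {ε} = { ';' } — disjoint from FOLLOW(X)
  X → (: FIRST \ {ε} = { '(' } — disjoint from FOLLOW(X)
  X → ε: FIRST \ {ε} = { } — this is the only nullable alternative, skip

C has no nullable alternative, so no FIRST/FOLLOW check is needed there.

No FIRST/FOLLOW conflicts found.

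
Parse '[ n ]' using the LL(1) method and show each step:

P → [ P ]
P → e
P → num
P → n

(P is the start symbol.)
LL(1) parsing maintains a stack (initially the start symbol over $) and the input. At each step: if the stack top is a terminal, match it against the current input token; if it is a non-terminal N, replace it with the RHS of M[N, lookahead] (the unique production whose predict set contains the lookahead).

Stack is shown with the top on the left.

Stack    Input    Action
------------------------
P $      [ n ] $  output P → [ P ]
[ P ] $  [ n ] $  match '['
P ] $    n ] $    output P → n
n ] $    n ] $    match 'n'
] $      ] $      match ']'
$        $        accept

The string is accepted.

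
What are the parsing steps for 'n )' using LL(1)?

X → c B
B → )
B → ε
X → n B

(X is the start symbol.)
LL(1) parsing maintains a stack (initially the start symbol over $) and the input. At each step: if the stack top is a terminal, match it against the current input token; if it is a non-terminal N, replace it with the RHS of M[N, lookahead] (the unique production whose predict set contains the lookahead).

Stack is shown with the top on the left.

Stack  Input  Action
--------------------
X $    n ) $  output X → n B
n B $  n ) $  match 'n'
B $    ) $    output B → )
) $    ) $    match ')'
$      $      accept

The string is accepted.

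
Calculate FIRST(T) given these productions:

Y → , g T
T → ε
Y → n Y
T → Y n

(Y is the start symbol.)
{ ',', 'n', ε }

To compute FIRST(T), examine every production with T on the left-hand side, reading each right-hand side left to right until a non-nullable symbol is reached.

FIRST sets of the other non-terminals involved (by the same procedure, iterated to a fixed point):
  FIRST(Y) = { ',', 'n' }

From T → ε:
  - ε-production, so ε ∈ FIRST(T)
From T → Y n:
  - Y is a non-terminal: add FIRST(Y) \ {ε} = { ',', 'n' }
    Y is not nullable, so stop

Collecting: FIRST(T) = { ',', 'n', ε }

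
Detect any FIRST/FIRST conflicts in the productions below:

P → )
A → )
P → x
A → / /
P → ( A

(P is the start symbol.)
A FIRST/FIRST conflict occurs when two productions N → α and N → β for the same non-terminal have FIRST(α) ∩ FIRST(β) ≠ ∅ (with ε ∈ FIRST of a nullable right-hand side, so two nullable alternatives also conflict).

Productions for P:
  P → ): FIRST = { ')' }
  P → x: FIRST = { 'x' }
  P → ( A: FIRST = { '(' }
Productions for A:
  A → ): FIRST = { ')' }
  A → / /: FIRST = { '/' }

All alternatives of each non-terminal have pairwise disjoint FIRST sets.

Answer: No FIRST/FIRST conflicts.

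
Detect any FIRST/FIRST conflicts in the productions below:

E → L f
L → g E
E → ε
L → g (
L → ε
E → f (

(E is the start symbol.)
Yes. E → L f / E → f '(' on { 'f' }; L → g E / L → g '(' on { 'g' }

A FIRST/FIRST conflict occurs when two productions N → α and N → β for the same non-terminal have FIRST(α) ∩ FIRST(β) ≠ ∅ (with ε ∈ FIRST of a nullable right-hand side, so two nullable alternatives also conflict).

FIRST sets of the non-terminals at (or reachable through a nullable prefix from) the front of some alternative:
  FIRST(L) = { 'g', ε }

Productions for E:
  E → L f: FIRST = { 'f', 'g' }
  E → ε: FIRST = { ε }
  E → f (: FIRST = { 'f' }
Productions for L:
  L → g E: FIRST = { 'g' }
  L → g (: FIRST = { 'g' }
  L → ε: FIRST = { ε }

Conflict for E: E → L f and E → f (
  Overlap: { 'f' }
Conflict for L: L → g E and L → g (
  Overlap: { 'g' }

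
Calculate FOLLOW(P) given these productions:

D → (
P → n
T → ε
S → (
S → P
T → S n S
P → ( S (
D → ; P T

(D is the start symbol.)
{ $, '(', 'n' }

In S → P: P is at the end, add FOLLOW(S)
In D → ; P T: P is followed by T, add FIRST(T) \ {ε} = { '(', 'n' }
  T is nullable, so also add FOLLOW(D)

The FOLLOW sets referred to above (computed the same way, to a fixed point):
  FOLLOW(S) = { $, '(', 'n' }
  FOLLOW(D) = { $ }

Taking the union: FOLLOW(P) = { $, '(', 'n' }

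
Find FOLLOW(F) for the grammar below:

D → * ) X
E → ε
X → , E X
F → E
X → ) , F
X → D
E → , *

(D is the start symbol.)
To compute FOLLOW(F), find every occurrence of F on a right-hand side N → α F β: add FIRST(β) \ {ε}, and if β is empty or nullable also add FOLLOW(N). Iterate to a fixed point.

In X → ) , F: F is at the end, add FOLLOW(X)

The FOLLOW sets referred to above (computed the same way, to a fixed point):
  FOLLOW(X) = { $ }

Taking the union: FOLLOW(F) = { $ }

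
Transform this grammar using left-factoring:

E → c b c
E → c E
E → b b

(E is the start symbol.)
E → c E'
E' → b c
E' → E
E → b b

Left-factoring transforms A → αβ₁ | αβ₂ into A → αA' and A' → β₁ | β₂
(α is the longest common prefix among the alternatives). Repeat until
no nonterminal has two alternatives with a common prefix.

Round 1: E has alternatives sharing prefix 'c'. Introduce E': E → c E'
  Add: E' → b c
  Add: E' → E

No remaining common prefixes — done.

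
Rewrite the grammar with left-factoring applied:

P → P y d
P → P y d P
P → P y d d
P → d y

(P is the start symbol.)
Left-factoring transforms A → αβ₁ | αβ₂ into A → αA' and A' → β₁ | β₂
(α is the longest common prefix among the alternatives). Repeat until
no nonterminal has two alternatives with a common prefix.

Round 1: P has alternatives sharing prefix 'P y d'. Introduce P': P → P y d P'
  Add: P' → ε
  Add: P' → P
  Add: P' → d

No remaining common prefixes — done.

Resulting grammar:
P → P y d P'
P' → ε
P' → P
P' → d
P → d y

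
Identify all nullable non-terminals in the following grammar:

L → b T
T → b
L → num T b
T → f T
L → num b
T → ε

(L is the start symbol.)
ε-productions: T → ε
So T is immediately nullable.
No further non-terminal can be added: every production for the remaining non-terminals contains a terminal or a non-nullable non-terminal.
Nullable = { 'T' }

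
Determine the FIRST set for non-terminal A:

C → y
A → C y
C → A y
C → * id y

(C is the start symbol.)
{ '*', 'y' }

To compute FIRST(A), examine every production with A on the left-hand side, reading each right-hand side left to right until a non-nullable symbol is reached.

FIRST sets of the other non-terminals involved (by the same procedure, iterated to a fixed point):
  FIRST(C) = { '*', 'y' }

From A → C y:
  - C is a non-terminal: add FIRST(C) \ {ε} = { '*', 'y' }
    C is not nullable, so stop

Collecting: FIRST(A) = { '*', 'y' }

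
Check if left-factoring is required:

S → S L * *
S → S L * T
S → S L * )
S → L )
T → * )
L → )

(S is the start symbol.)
Left-factoring is needed when two productions for the same non-terminal
share a common prefix on the right-hand side.

Productions for S:
  S → S L * *
  S → S L * T
  S → S L * )
  S → L )

Found common prefix 'S L *' in productions for S

Answer: Yes, S has productions with common prefix 'S L *'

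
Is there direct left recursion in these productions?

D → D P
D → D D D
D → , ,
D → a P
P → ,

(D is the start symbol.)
Direct left recursion occurs when N → N α for some non-terminal N (the right-hand side begins with the left-hand side itself).

D → D P: LEFT RECURSIVE (starts with D)
D → D D D: LEFT RECURSIVE (starts with D)
D → , ,: starts with ','
D → a P: starts with a
P → ,: starts with ','

The grammar has direct left recursion on: D.

Answer: Yes, D is left-recursive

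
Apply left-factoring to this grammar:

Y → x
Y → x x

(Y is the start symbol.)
Left-factoring transforms A → αβ₁ | αβ₂ into A → αA' and A' → β₁ | β₂
(α is the longest common prefix among the alternatives). Repeat until
no nonterminal has two alternatives with a common prefix.

Round 1: Y has alternatives sharing prefix 'x'. Introduce Y': Y → x Y'
  Add: Y' → ε
  Add: Y' → x

No remaining common prefixes — done.

Resulting grammar:
Y → x Y'
Y' → ε
Y' → x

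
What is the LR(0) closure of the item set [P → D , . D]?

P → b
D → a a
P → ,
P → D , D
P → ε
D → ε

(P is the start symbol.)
{ [D → . a a], [D → .], [P → D , . D] }

Start with: [P → D , . D]
  [P → D , . D] has the dot before D: add [D → . a a], [D → .]
No further items can be added.

CLOSURE = { [D → . a a], [D → .], [P → D , . D] }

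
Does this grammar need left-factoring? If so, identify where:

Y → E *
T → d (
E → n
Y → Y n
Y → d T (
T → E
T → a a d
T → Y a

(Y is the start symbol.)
No, left-factoring is not needed

Left-factoring is needed when two productions for the same non-terminal
share a common prefix on the right-hand side.

Productions for Y:
  Y → E *
  Y → Y n
  Y → d T (
Productions for T:
  T → d (
  T → E
  T → a a d
  T → Y a

No common prefixes found.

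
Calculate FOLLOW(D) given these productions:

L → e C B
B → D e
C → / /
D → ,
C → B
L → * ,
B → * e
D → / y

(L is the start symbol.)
In B → D e: D is followed by e, add FIRST(e) \ {ε} = { 'e' }

Taking the union: FOLLOW(D) = { 'e' }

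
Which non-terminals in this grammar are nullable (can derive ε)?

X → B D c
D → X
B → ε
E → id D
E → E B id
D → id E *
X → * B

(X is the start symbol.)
{ 'B' }

ε-productions: B → ε
So B is immediately nullable.
No further non-terminal can be added: every production for the remaining non-terminals contains a terminal or a non-nullable non-terminal.
Nullable = { 'B' }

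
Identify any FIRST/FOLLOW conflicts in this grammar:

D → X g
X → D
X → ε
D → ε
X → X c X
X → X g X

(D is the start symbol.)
A FIRST/FOLLOW conflict occurs when a non-terminal N has a nullable alternative N → β (β ⇒* ε) and another alternative N → α with FIRST(α) ∩ FOLLOW(N) ≠ ∅: on such a lookahead the parser cannot decide between expanding α and letting N vanish via β.

Nullable non-terminals: D, X.
FIRST sets used below: FIRST(X) = { 'c', 'g', ε }, FIRST(D) = { 'c', 'g', ε }

D: nullable alternative(s) D → ε; FOLLOW(D) = { $, 'c', 'g' }
  D → X g: FIRST \ {ε} = { 'c', 'g' } — overlaps FOLLOW(D) on { 'c', 'g' }: CONFLICT
  D → ε: FIRST \ {ε} = { } — this is the only nullable alternative, skip

X: nullable alternative(s) X → D, X → ε; FOLLOW(X) = { 'c', 'g' }
  X → D: FIRST \ {ε} = { 'c', 'g' } — overlaps FOLLOW(X) on { 'c', 'g' }: CONFLICT
  X → ε: FIRST \ {ε} = { } — disjoint from FOLLOW(X)
  X → X c X: FIRST \ {ε} = { 'c', 'g' } — overlaps FOLLOW(X) on { 'c', 'g' }: CONFLICT
  X → X g X: FIRST \ {ε} = { 'c', 'g' } — overlaps FOLLOW(X) on { 'c', 'g' }: CONFLICT

So the grammar has 4 FIRST/FOLLOW conflicts (marked CONFLICT above).

Answer: Yes. D → X g with FOLLOW(D) on { 'c', 'g' }; X → D with FOLLOW(X) on { 'c', 'g' }; X → X c X with FOLLOW(X) on { 'c', 'g' }; X → X g X with FOLLOW(X) on { 'c', 'g' }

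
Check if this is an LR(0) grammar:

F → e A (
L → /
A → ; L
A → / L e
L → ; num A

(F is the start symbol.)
Yes, the grammar is LR(0)

A grammar is LR(0) if no state in the canonical LR(0) collection has:
  - both a shift item (dot before a terminal) and a complete item (shift-reduce conflict), or
  - two or more complete items (reduce-reduce conflict; the accept item [F' → F .] counts as a complete item here).

Augment with F' → F and build the canonical LR(0) collection (I0 = CLOSURE({[F' → . F]}), then GOTO on every symbol after a dot until no new states appear). It has 14 states:
  I0: { [F → . e A (], [F' → . F] }  — shift
  I1: { [F' → F .] }  — accept
  I2: { [A → . / L e], [A → . ; L], [F → e . A (] }  — shift
  I3: { [A → / . L e], [L → . /], [L → . ; num A] }  — shift
  I4: { [A → ; . L], [L → . /], [L → . ; num A] }  — shift
  I5: { [F → e A . (] }  — shift
  I6: { [F → e A ( .] }  — reduce
  I7: { [L → / .] }  — reduce
  I8: { [L → ; . num A] }  — shift
  I9: { [A → ; L .] }  — reduce
  I10: { [A → . / L e], [A → . ; L], [L → ; num . A] }  — shift
  I11: { [L → ; num A .] }  — reduce
  I12: { [A → / L . e] }  — shift
  I13: { [A → / L e .] }  — reduce

Every state is either a pure shift/goto state or contains exactly one complete item and nothing to shift — no conflicts. The grammar is LR(0).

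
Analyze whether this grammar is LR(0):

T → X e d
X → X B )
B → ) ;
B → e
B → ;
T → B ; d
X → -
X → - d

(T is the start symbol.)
Augment with T' → T and build the canonical LR(0) collection (I0 = CLOSURE({[T' → . T]}), then GOTO on every symbol after a dot until no new states appear). It has 16 states:
  I0: { [B → . ) ;], [B → . ;], [B → . e], [T → . B ; d], [T → . X e d], [T' → . T], [X → . - d], [X → . -], [X → . X B )] }  — shift
  I1: { [B → ) . ;] }  — shift
  I2: { [X → - . d], [X → - .] }  — shift, reduce
  I3: { [B → ; .] }  — reduce
  I4: { [T → B . ; d] }  — shift
  I5: { [T' → T .] }  — accept
  I6: { [B → . ) ;], [B → . ;], [B → . e], [T → X . e d], [X → X . B )] }  — shift
  I7: { [B → e .] }  — reduce
  I8: { [X → X B . )] }  — shift
  I9: { [B → e .], [T → X e . d] }  — shift, reduce
  I10: { [T → X e d .] }  — reduce
  I11: { [X → X B ) .] }  — reduce
  I12: { [T → B ; . d] }  — shift
  I13: { [T → B ; d .] }  — reduce
  I14: { [X → - d .] }  — reduce
  I15: { [B → ) ; .] }  — reduce

Conflict in state I2:
  Shift-reduce conflict between [X → - .] and [X → - . d]
So the grammar is NOT LR(0).

Answer: No. Shift-reduce conflict between [X → - .] and [X → - . d]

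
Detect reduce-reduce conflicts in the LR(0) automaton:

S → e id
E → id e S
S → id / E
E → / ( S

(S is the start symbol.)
A reduce-reduce conflict occurs when an LR(0) state has two complete items [A → α .] and [B → β .] — both call for a reduction, and with no lookahead the parser cannot choose between them.

Augment with S' → S and build the canonical LR(0) collection (I0 = CLOSURE({[S' → . S]}), then GOTO on every symbol after a dot until no new states appear). It has 13 states:
  I0: { [S → . e id], [S → . id / E], [S' → . S] }  — shift
  I1: { [S' → S .] }  — accept
  I2: { [S → e . id] }  — shift
  I3: { [S → id . / E] }  — shift
  I4: { [E → . / ( S], [E → . id e S], [S → id / . E] }  — shift
  I5: { [E → / . ( S] }  — shift
  I6: { [S → id / E .] }  — reduce
  I7: { [E → id . e S] }  — shift
  I8: { [E → id e . S], [S → . e id], [S → . id / E] }  — shift
  I9: { [E → id e S .] }  — reduce
  I10: { [E → / ( . S], [S → . e id], [S → . id / E] }  — shift
  I11: { [E → / ( S .] }  — reduce
  I12: { [S → e id .] }  — reduce

No state contains more than one complete item.

Answer: No reduce-reduce conflicts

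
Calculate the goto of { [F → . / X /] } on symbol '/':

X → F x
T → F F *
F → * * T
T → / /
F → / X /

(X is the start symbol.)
GOTO(I, '/') = CLOSURE({ [A → αX.β] : [A → α.Xβ] ∈ I, X = '/' })

Items with dot before '/', with the dot advanced:
  [F → . / X /] → [F → / . X /]
Closure of the advanced items:
  [F → / . X /] has the dot before X: add [X → . F x]
  [X → . F x] has the dot before F: add [F → . * * T], [F → . / X /]

GOTO = { [F → . * * T], [F → . / X /], [F → / . X /], [X → . F x] }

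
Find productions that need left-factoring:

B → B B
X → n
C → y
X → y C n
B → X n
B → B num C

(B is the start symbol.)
Yes, B has productions with common prefix 'B'

Left-factoring is needed when two productions for the same non-terminal
share a common prefix on the right-hand side.

Productions for B:
  B → B B
  B → X n
  B → B num C
Productions for X:
  X → n
  X → y C n

Found common prefix 'B' in productions for B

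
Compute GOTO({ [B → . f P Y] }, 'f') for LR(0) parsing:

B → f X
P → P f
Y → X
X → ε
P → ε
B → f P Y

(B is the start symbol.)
GOTO(I, 'f') = CLOSURE({ [A → αX.β] : [A → α.Xβ] ∈ I, X = 'f' })

Items with dot before 'f', with the dot advanced:
  [B → . f P Y] → [B → f . P Y]
Closure of the advanced items:
  [B → f . P Y] has the dot before P: add [P → . P f], [P → .]

GOTO = { [B → f . P Y], [P → . P f], [P → .] }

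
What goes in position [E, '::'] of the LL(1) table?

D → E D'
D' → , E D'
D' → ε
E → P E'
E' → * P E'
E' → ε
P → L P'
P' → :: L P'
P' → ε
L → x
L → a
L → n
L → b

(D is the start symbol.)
Empty (error entry)

To find M[E, '::'], we find productions for E where '::' is in the predict set (PREDICT(N → α) = (FIRST(α) \ {ε}) ∪ (FOLLOW(N) if α ⇒* ε)).

Relevant sets:
  FIRST(P) = { 'a', 'b', 'n', 'x' }

E → P E': PREDICT = { 'a', 'b', 'n', 'x' }

M[E, '::'] is empty (no production applies)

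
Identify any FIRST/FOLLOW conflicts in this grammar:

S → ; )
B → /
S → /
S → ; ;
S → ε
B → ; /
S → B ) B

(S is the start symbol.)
No FIRST/FOLLOW conflicts.

A FIRST/FOLLOW conflict occurs when a non-terminal N has a nullable alternative N → β (β ⇒* ε) and another alternative N → α with FIRST(α) ∩ FOLLOW(N) ≠ ∅: on such a lookahead the parser cannot decide between expanding α and letting N vanish via β.

Nullable non-terminals: S.
FIRST sets used below: FIRST(B) = { '/', ';' }

S: nullable alternative(s) S → ε; FOLLOW(S) = { $ }
  S → ; ): FIRST \ {ε} = { ';' } — disjoint from FOLLOW(S)
  S → /: FIRST \ {ε} = { '/' } — disjoint from FOLLOW(S)
  S → ; ;: FIRST \ {ε} = { ';' } — disjoint from FOLLOW(S)
  S → ε: FIRST \ {ε} = { } — this is the only nullable alternative, skip
  S → B ) B: FIRST \ {ε} = { '/', ';' } — disjoint from FOLLOW(S)

B has no nullable alternative, so no FIRST/FOLLOW check is needed there.

No FIRST/FOLLOW conflicts found.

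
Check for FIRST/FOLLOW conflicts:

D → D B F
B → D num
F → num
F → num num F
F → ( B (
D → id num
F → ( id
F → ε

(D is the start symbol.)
Yes. F → num with FOLLOW(F) on { 'num' }; F → num num F with FOLLOW(F) on { 'num' }

Nullable non-terminals: F.

F: nullable alternative(s) F → ε; FOLLOW(F) = { $, 'id', 'num' }
  F → num: FIRST \ {ε} = { 'num' } — overlaps FOLLOW(F) on { 'num' }: CONFLICT
  F → num num F: FIRST \ {ε} = { 'num' } — overlaps FOLLOW(F) on { 'num' }: CONFLICT
  F → ( B (: FIRST \ {ε} = { '(' } — disjoint from FOLLOW(F)
  F → ( id: FIRST \ {ε} = { '(' } — disjoint from FOLLOW(F)
  F → ε: FIRST \ {ε} = { } — this is the only nullable alternative, skip

B, D have no nullable alternative, so no FIRST/FOLLOW check is needed there.

So the grammar has 2 FIRST/FOLLOW conflicts (marked CONFLICT above).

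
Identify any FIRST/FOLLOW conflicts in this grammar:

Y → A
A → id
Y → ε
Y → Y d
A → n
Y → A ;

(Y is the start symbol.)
Yes. Y → Y d with FOLLOW(Y) on { 'd' }

Nullable non-terminals: Y.
FIRST sets used below: FIRST(A) = { 'id', 'n' }, FIRST(Y) = { 'd', 'id', 'n', ε }

Y: nullable alternative(s) Y → ε; FOLLOW(Y) = { $, 'd' }
  Y → A: FIRST \ {ε} = { 'id', 'n' } — disjoint from FOLLOW(Y)
  Y → ε: FIRST \ {ε} = { } — this is the only nullable alternative, skip
  Y → Y d: FIRST \ {ε} = { 'd', 'id', 'n' } — overlaps FOLLOW(Y) on { 'd' }: CONFLICT
  Y → A ;: FIRST \ {ε} = { 'id', 'n' } — disjoint from FOLLOW(Y)

A has no nullable alternative, so no FIRST/FOLLOW check is needed there.

So the grammar has 1 FIRST/FOLLOW conflict (marked CONFLICT above).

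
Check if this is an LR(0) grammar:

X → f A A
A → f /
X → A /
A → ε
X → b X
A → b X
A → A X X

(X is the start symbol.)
No. Shift-reduce conflict between [A → .] and [A → . b X]

A grammar is LR(0) if no state in the canonical LR(0) collection has:
  - both a shift item (dot before a terminal) and a complete item (shift-reduce conflict), or
  - two or more complete items (reduce-reduce conflict; the accept item [X' → X .] counts as a complete item here).

Augment with X' → X and build the canonical LR(0) collection (I0 = CLOSURE({[X' → . X]}), then GOTO on every symbol after a dot until no new states appear). It has 15 states:
  I0: { [A → . A X X], [A → . b X], [A → . f /], [A → .], [X → . A /], [X → . b X], [X → . f A A], [X' → . X] }  — shift, reduce
  I1: { [A → . A X X], [A → . b X], [A → . f /], [A → .], [A → A . X X], [X → . A /], [X → . b X], [X → . f A A], [X → A . /] }  — shift, reduce
  I2: { [X' → X .] }  — accept
  I3: { [A → . A X X], [A → . b X], [A → . f /], [A → .], [A → b . X], [X → . A /], [X → . b X], [X → . f A A], [X → b . X] }  — shift, reduce
  I4: { [A → . A X X], [A → . b X], [A → . f /], [A → .], [A → f . /], [X → f . A A] }  — shift, reduce
  I5: { [A → f / .] }  — reduce
  I6: { [A → . A X X], [A → . b X], [A → . f /], [A → .], [A → A . X X], [X → . A /], [X → . b X], [X → . f A A], [X → f A . A] }  — shift, reduce
  I7: { [A → . A X X], [A → . b X], [A → . f /], [A → .], [A → b . X], [X → . A /], [X → . b X], [X → . f A A] }  — shift, reduce
  I8: { [A → f . /] }  — shift
  I9: { [A → b X .] }  — reduce
  I10: { [A → . A X X], [A → . b X], [A → . f /], [A → .], [A → A . X X], [X → . A /], [X → . b X], [X → . f A A], [X → A . /], [X → f A A .] }  — shift, 2 reduces
  I11: { [A → . A X X], [A → . b X], [A → . f /], [A → .], [A → A X . X], [X → . A /], [X → . b X], [X → . f A A] }  — shift, reduce
  I12: { [A → A X X .] }  — reduce
  I13: { [X → A / .] }  — reduce
  I14: { [A → b X .], [X → b X .] }  — 2 reduces

Conflict in state I0:
  Shift-reduce conflict between [A → .] and [A → . b X]
So the grammar is NOT LR(0).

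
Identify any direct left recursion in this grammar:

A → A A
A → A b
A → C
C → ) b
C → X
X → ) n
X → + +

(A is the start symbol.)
Direct left recursion occurs when N → N α for some non-terminal N (the right-hand side begins with the left-hand side itself).

A → A A: LEFT RECURSIVE (starts with A)
A → A b: LEFT RECURSIVE (starts with A)
A → C: starts with C
C → ) b: starts with ')'
C → X: starts with X
X → ) n: starts with ')'
X → + +: starts with '+'

The grammar has direct left recursion on: A.

Answer: Yes, A is left-recursive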